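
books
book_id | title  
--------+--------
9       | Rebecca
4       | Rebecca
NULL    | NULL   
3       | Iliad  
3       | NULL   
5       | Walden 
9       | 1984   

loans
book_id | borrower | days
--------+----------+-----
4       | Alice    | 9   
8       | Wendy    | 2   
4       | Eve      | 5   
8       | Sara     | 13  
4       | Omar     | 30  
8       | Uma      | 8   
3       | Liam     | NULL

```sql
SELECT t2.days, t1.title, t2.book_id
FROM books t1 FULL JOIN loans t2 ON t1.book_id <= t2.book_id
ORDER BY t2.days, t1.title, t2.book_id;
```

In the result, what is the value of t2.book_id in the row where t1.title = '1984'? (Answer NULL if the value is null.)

NULL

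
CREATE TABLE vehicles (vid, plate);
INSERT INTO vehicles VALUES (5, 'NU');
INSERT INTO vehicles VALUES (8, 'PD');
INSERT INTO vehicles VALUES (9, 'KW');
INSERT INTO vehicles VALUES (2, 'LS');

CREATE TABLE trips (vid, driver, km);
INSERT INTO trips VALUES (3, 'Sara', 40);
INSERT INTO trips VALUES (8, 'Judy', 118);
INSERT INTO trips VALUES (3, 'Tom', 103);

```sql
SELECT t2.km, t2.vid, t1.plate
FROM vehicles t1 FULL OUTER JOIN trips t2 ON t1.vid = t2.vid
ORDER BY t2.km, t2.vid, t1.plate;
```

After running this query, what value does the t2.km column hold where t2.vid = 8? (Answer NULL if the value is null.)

FULL OUTER JOIN keeps every row from both sides; unmatched rows get NULL for the other side's columns.
Matching on t1.vid = t2.vid.
Matched pairs: 1; unmatched t1 rows kept: 3; unmatched t2 rows kept: 2.

118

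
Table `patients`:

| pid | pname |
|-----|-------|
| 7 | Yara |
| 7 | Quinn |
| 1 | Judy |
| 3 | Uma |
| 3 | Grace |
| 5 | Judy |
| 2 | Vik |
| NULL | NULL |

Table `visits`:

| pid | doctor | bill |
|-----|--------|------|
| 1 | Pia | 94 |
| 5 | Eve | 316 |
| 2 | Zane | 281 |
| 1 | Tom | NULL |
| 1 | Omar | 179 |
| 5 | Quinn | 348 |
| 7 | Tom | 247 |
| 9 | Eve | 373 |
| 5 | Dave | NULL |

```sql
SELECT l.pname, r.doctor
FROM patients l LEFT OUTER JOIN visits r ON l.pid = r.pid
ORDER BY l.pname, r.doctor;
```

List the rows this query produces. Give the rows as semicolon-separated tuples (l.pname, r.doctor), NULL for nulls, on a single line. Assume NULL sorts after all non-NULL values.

LEFT JOIN keeps every row from `patients`; unmatched rows get NULL for `visits`'s columns.
Matching on l.pid = r.pid. A NULL in a compared column never satisfies the condition.
- l (pid=7) pairs with 1 row(s) of r.
- l (pid=7) pairs with 1 row(s) of r.
- l (pid=1) pairs with 3 row(s) of r.
- l (pid=3) has no partner → padded with NULL.
- l (pid=3) has no partner → padded with NULL.
- l (pid=5) pairs with 3 row(s) of r.
- l (pid=2) pairs with 1 row(s) of r.
- l (pid=NULL) has no partner → padded with NULL.

(Grace, NULL); (Judy, Dave); (Judy, Eve); (Judy, Omar); (Judy, Pia); (Judy, Quinn); (Judy, Tom); (Quinn, Tom); (Uma, NULL); (Vik, Zane); (Yara, Tom); (NULL, NULL)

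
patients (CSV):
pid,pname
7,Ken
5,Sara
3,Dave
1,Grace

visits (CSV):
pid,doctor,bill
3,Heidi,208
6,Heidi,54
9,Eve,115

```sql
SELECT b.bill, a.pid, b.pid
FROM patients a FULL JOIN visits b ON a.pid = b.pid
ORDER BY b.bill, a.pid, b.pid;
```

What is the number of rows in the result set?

6

FULL OUTER JOIN keeps every row from both sides; unmatched rows get NULL for the other side's columns.
Matching on a.pid = b.pid.
Matched pairs: 1; unmatched a rows kept: 3; unmatched b rows kept: 2.
Total: 1 matched + 5 padded = 6 rows.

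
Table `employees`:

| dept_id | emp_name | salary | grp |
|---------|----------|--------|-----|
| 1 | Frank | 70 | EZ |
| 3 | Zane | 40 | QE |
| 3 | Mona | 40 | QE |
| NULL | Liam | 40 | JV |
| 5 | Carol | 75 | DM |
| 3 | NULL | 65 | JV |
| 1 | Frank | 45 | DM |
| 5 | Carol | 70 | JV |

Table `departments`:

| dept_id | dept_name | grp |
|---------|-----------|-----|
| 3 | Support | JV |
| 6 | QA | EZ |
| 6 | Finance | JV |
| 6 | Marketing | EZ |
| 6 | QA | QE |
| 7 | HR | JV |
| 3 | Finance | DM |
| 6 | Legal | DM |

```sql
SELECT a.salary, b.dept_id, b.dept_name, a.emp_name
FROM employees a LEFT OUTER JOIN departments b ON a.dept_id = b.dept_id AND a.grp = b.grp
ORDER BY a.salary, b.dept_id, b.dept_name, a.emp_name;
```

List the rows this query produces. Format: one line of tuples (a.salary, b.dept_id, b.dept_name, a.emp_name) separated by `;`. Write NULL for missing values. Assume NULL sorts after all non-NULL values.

(40, NULL, NULL, Liam); (40, NULL, NULL, Mona); (40, NULL, NULL, Zane); (45, NULL, NULL, Frank); (65, 3, Support, NULL); (70, NULL, NULL, Carol); (70, NULL, NULL, Frank); (75, NULL, NULL, Carol)

LEFT JOIN keeps every row from `employees`; unmatched rows get NULL for `departments`'s columns.
Matching on a.dept_id = b.dept_id AND a.grp = b.grp. A NULL in a compared column never satisfies the condition.
- a (dept_id=1, grp=EZ) has no partner → padded with NULL.
- a (dept_id=3, grp=QE) has no partner → padded with NULL.
- a (dept_id=3, grp=QE) has no partner → padded with NULL.
- a (dept_id=NULL, grp=JV) has no partner → padded with NULL.
- a (dept_id=5, grp=DM) has no partner → padded with NULL.
- a (dept_id=3, grp=JV) pairs with 1 row(s) of b.
- a (dept_id=1, grp=DM) has no partner → padded with NULL.
- a (dept_id=5, grp=JV) has no partner → padded with NULL.
After projecting and ordering:
a.salary | b.dept_id | b.dept_name | a.emp_name
40 | NULL | NULL | Liam
40 | NULL | NULL | Mona
40 | NULL | NULL | Zane
45 | NULL | NULL | Frank
65 | 3 | Support | NULL
70 | NULL | NULL | Carol
70 | NULL | NULL | Frank
75 | NULL | NULL | Carol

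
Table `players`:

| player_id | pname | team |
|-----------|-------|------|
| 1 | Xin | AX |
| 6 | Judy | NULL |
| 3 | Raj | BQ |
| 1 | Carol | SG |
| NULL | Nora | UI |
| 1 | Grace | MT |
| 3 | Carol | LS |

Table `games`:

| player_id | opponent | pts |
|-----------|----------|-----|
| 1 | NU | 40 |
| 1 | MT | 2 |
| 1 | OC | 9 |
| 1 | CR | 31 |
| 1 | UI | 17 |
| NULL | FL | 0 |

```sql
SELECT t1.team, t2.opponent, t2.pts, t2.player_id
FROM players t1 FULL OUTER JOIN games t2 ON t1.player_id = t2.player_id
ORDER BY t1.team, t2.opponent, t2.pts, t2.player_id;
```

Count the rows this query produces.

20

FULL OUTER JOIN keeps every row from both sides; unmatched rows get NULL for the other side's columns.
Matching on t1.player_id = t2.player_id. A NULL in a compared column never satisfies the condition.
- t1 row (player_id=1): matches 5 t2 row(s) → 5 output row(s).
- t1 row (player_id=6): no match → kept, t2 columns NULL.
- t1 row (player_id=3): no match → kept, t2 columns NULL.
- t1 row (player_id=1): matches 5 t2 row(s) → 5 output row(s).
- t1 row (player_id=NULL): no match → kept, t2 columns NULL.
- t1 row (player_id=1): matches 5 t2 row(s) → 5 output row(s).
- t1 row (player_id=3): no match → kept, t2 columns NULL.
- 1 row(s) from t2 found no t1 partner → padded with NULL.
Total: 15 matched + 5 padded = 20 rows.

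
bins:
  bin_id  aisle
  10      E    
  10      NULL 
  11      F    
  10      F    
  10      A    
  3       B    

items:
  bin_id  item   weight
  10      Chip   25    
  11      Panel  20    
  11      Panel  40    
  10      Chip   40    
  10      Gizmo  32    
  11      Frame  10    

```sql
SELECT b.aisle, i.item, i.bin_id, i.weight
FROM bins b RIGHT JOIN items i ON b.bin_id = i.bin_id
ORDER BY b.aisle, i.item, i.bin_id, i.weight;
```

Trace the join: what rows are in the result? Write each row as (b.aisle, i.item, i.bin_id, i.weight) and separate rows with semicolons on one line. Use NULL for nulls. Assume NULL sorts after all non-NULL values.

RIGHT JOIN keeps every row from `items`; unmatched rows get NULL for `bins`'s columns.
Matching on b.bin_id = i.bin_id.
- b row (bin_id=10): matches 3 i row(s) → 3 output row(s).
- b row (bin_id=10): matches 3 i row(s) → 3 output row(s).
- b row (bin_id=11): matches 3 i row(s) → 3 output row(s).
- b row (bin_id=10): matches 3 i row(s) → 3 output row(s).
- b row (bin_id=10): matches 3 i row(s) → 3 output row(s).
- b row (bin_id=3): no match.
- every i row matched at least one b row.

(A, Chip, 10, 25); (A, Chip, 10, 40); (A, Gizmo, 10, 32); (E, Chip, 10, 25); (E, Chip, 10, 40); (E, Gizmo, 10, 32); (F, Chip, 10, 25); (F, Chip, 10, 40); (F, Frame, 11, 10); (F, Gizmo, 10, 32); (F, Panel, 11, 20); (F, Panel, 11, 40); (NULL, Chip, 10, 25); (NULL, Chip, 10, 40); (NULL, Gizmo, 10, 32)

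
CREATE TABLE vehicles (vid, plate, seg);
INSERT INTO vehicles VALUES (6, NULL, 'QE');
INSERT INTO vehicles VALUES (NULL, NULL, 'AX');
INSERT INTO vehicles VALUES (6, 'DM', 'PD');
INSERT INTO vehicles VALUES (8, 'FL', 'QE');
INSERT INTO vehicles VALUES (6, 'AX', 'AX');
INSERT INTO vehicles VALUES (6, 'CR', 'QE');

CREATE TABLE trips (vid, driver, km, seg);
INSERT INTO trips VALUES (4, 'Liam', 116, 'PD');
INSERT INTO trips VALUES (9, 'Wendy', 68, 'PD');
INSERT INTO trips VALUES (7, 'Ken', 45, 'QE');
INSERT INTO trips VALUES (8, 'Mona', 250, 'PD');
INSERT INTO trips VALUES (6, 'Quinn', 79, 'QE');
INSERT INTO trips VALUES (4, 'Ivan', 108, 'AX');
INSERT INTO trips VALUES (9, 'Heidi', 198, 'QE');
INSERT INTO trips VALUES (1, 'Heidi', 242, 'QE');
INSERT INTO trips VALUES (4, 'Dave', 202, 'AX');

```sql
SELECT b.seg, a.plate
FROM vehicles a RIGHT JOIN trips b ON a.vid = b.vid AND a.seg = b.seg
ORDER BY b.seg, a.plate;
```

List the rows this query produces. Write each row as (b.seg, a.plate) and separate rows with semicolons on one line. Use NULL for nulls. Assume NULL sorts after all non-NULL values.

RIGHT JOIN keeps every row from `trips`; unmatched rows get NULL for `vehicles`'s columns.
Matching on a.vid = b.vid AND a.seg = b.seg. A NULL in a compared column never satisfies the condition.
- a row (vid=6, seg=QE): matches 1 b row(s) → 1 output row(s).
- a row (vid=NULL, seg=AX): no match.
- a row (vid=6, seg=PD): no match.
- a row (vid=8, seg=QE): no match.
- a row (vid=6, seg=AX): no match.
- a row (vid=6, seg=QE): matches 1 b row(s) → 1 output row(s).
- plus 8 unmatched b row(s), each kept with NULL a columns.
After projecting and ordering:
b.seg | a.plate
AX | NULL
AX | NULL
PD | NULL
PD | NULL
PD | NULL
QE | CR
QE | NULL
QE | NULL
QE | NULL
QE | NULL

(AX, NULL); (AX, NULL); (PD, NULL); (PD, NULL); (PD, NULL); (QE, CR); (QE, NULL); (QE, NULL); (QE, NULL); (QE, NULL)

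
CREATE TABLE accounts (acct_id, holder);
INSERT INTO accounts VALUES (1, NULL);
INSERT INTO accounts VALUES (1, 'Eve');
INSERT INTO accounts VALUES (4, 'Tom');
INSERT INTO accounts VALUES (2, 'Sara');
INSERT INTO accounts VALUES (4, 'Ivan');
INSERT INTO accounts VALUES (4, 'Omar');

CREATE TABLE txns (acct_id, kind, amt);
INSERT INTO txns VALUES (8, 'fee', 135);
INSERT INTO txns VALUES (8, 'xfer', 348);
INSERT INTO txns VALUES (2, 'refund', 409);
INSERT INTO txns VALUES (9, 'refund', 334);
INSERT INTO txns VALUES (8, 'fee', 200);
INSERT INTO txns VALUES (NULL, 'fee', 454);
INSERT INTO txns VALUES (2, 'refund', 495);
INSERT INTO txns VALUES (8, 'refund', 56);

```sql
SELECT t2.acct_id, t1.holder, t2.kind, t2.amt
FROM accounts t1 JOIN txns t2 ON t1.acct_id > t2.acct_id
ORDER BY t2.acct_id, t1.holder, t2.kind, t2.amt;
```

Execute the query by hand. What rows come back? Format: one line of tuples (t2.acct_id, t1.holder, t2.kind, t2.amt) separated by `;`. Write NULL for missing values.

(2, Ivan, refund, 409); (2, Ivan, refund, 495); (2, Omar, refund, 409); (2, Omar, refund, 495); (2, Tom, refund, 409); (2, Tom, refund, 495)

INNER JOIN keeps only pairs where the ON condition holds.
Matching on t1.acct_id > t2.acct_id. A NULL in a compared column never satisfies the condition.
- t1 (acct_id=1) has no partner → excluded.
- t1 (acct_id=1) has no partner → excluded.
- t1 (acct_id=4) pairs with 2 row(s) of t2.
- t1 (acct_id=2) has no partner → excluded.
- t1 (acct_id=4) pairs with 2 row(s) of t2.
- t1 (acct_id=4) pairs with 2 row(s) of t2.
After projecting and ordering:
t2.acct_id | t1.holder | t2.kind | t2.amt
2 | Ivan | refund | 409
2 | Ivan | refund | 495
2 | Omar | refund | 409
2 | Omar | refund | 495
2 | Tom | refund | 409
2 | Tom | refund | 495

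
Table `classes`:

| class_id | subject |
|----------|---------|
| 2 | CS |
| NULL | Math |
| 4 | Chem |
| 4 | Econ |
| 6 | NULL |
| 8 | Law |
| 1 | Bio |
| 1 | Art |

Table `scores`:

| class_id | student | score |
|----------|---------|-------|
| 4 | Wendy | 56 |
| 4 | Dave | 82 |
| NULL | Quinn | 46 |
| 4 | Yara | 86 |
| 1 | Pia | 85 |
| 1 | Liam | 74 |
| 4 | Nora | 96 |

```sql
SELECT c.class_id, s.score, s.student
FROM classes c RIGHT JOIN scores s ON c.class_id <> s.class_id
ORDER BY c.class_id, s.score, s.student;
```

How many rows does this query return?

31

RIGHT JOIN keeps every row from `scores`; unmatched rows get NULL for `classes`'s columns.
Matching on c.class_id <> s.class_id. A NULL in a compared column never satisfies the condition.
- class_id=2: 6 matching s row(s), so 6 row(s) emitted.
- class_id=NULL: no matching s row.
- class_id=4: 2 matching s row(s), so 2 row(s) emitted.
- class_id=4: 2 matching s row(s), so 2 row(s) emitted.
- class_id=6: 6 matching s row(s), so 6 row(s) emitted.
- class_id=8: 6 matching s row(s), so 6 row(s) emitted.
- class_id=1: 4 matching s row(s), so 4 row(s) emitted.
- class_id=1: 4 matching s row(s), so 4 row(s) emitted.
- 1 row(s) from s found no c partner → padded with NULL.
Total: 30 matched + 1 padded = 31 rows.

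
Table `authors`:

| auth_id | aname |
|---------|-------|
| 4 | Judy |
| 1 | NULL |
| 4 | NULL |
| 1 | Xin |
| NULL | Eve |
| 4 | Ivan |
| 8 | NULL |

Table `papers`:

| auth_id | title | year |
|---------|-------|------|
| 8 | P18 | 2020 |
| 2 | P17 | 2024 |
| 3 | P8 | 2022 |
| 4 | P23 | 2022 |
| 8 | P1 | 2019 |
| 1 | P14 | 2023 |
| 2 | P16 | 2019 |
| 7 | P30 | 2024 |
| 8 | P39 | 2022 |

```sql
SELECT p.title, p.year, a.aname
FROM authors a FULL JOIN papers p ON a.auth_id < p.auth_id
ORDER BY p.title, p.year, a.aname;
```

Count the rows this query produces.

FULL OUTER JOIN keeps every row from both sides; unmatched rows get NULL for the other side's columns.
Matching on a.auth_id < p.auth_id. A NULL in a compared column never satisfies the condition.
Matched pairs: 28; unmatched a rows kept: 2; unmatched p rows kept: 1.
Total: 28 matched + 3 padded = 31 rows.

31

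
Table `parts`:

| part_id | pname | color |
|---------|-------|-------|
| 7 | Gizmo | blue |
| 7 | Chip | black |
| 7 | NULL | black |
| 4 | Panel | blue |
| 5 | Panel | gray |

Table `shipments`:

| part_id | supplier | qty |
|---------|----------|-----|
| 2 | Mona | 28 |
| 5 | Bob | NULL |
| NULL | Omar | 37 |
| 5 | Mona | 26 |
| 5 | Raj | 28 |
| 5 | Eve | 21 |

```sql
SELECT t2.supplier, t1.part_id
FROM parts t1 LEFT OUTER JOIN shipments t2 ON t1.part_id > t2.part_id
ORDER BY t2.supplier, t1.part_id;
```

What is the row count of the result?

LEFT JOIN keeps every row from `parts`; unmatched rows get NULL for `shipments`'s columns.
Matching on t1.part_id > t2.part_id. A NULL in a compared column never satisfies the condition.
- t1[0] part_id=7 → 5 match(es) in t2 → 5 row(s).
- t1[1] part_id=7 → 5 match(es) in t2 → 5 row(s).
- t1[2] part_id=7 → 5 match(es) in t2 → 5 row(s).
- t1[3] part_id=4 → 1 match(es) in t2 → 1 row(s).
- t1[4] part_id=5 → 1 match(es) in t2 → 1 row(s).
Total: 17 rows.

17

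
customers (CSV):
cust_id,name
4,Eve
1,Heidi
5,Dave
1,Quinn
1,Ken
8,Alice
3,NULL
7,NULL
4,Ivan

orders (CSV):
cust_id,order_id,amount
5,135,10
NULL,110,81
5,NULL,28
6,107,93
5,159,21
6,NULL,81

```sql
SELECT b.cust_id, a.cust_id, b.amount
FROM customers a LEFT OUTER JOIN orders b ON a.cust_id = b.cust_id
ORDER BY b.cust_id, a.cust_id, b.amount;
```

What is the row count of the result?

LEFT JOIN keeps every row from `customers`; unmatched rows get NULL for `orders`'s columns.
Matching on a.cust_id = b.cust_id. A NULL in a compared column never satisfies the condition.
- a row (cust_id=4): no match → kept, b columns NULL.
- a row (cust_id=1): no match → kept, b columns NULL.
- a row (cust_id=5): matches 3 b row(s) → 3 output row(s).
- a row (cust_id=1): no match → kept, b columns NULL.
- a row (cust_id=1): no match → kept, b columns NULL.
- a row (cust_id=8): no match → kept, b columns NULL.
- a row (cust_id=3): no match → kept, b columns NULL.
- a row (cust_id=7): no match → kept, b columns NULL.
- a row (cust_id=4): no match → kept, b columns NULL.
Total: 3 matched + 8 padded = 11 rows.

11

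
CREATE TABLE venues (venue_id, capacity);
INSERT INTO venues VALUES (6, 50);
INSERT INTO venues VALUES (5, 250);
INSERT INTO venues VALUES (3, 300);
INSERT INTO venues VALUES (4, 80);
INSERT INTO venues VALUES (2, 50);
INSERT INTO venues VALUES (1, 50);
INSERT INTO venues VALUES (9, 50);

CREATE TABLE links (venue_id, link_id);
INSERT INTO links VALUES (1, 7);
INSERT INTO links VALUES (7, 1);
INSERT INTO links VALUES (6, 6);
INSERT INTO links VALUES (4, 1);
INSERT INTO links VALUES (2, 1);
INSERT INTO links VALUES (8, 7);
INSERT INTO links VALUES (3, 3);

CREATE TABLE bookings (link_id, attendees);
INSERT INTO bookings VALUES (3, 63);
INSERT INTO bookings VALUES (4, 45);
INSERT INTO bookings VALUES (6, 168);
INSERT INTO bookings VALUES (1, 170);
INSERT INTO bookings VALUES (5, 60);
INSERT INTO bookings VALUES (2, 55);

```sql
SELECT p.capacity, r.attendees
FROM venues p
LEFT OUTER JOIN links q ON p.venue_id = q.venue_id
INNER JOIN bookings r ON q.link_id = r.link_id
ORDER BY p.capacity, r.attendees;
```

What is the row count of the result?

Evaluate left to right. First `venues p LEFT JOIN links q` on venue_id: 7 row(s).
Then INNER JOIN `bookings r` on link_id: keep only rows whose q.link_id appears in r.
Result: 4 row(s).

4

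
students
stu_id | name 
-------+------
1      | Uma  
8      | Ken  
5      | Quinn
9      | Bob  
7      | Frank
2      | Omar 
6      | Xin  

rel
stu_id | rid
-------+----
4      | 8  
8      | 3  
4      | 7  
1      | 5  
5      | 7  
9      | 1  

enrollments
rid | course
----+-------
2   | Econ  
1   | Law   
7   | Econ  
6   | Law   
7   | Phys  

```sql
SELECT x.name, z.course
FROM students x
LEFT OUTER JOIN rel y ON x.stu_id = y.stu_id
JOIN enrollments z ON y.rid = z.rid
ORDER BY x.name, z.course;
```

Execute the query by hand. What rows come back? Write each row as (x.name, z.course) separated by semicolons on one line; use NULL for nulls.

Evaluate left to right. First `students x LEFT JOIN rel y` on stu_id: 7 row(s).
Then INNER JOIN `enrollments z` on rid: keep only rows whose y.rid appears in z.

(Bob, Law); (Quinn, Econ); (Quinn, Phys)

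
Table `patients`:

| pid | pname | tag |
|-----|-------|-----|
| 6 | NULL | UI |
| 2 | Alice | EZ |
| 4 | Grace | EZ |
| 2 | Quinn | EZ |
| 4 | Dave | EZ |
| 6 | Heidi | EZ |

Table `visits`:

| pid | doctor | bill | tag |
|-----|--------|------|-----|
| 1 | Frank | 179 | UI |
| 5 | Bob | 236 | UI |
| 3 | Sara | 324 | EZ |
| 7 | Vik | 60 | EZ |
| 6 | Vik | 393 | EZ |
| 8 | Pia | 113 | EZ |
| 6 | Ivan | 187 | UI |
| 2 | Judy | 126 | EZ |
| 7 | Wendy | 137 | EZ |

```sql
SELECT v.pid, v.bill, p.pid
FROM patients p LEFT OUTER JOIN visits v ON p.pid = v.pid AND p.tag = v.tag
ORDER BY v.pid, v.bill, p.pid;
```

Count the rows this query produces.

LEFT JOIN keeps every row from `patients`; unmatched rows get NULL for `visits`'s columns.
Matching on p.pid = v.pid AND p.tag = v.tag.
Matched pairs: 4; unmatched p rows kept: 2.
Total: 4 matched + 2 padded = 6 rows.

6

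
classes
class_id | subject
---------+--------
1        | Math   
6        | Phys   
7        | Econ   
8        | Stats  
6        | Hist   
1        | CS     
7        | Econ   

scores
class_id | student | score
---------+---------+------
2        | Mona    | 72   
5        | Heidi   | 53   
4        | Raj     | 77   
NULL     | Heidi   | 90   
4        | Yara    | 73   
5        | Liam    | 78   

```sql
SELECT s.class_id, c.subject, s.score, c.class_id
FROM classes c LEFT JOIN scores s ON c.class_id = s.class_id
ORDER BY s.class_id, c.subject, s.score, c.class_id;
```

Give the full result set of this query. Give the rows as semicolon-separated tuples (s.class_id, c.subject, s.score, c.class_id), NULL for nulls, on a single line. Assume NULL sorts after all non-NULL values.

LEFT JOIN keeps every row from `classes`; unmatched rows get NULL for `scores`'s columns.
Matching on c.class_id = s.class_id. A NULL in a compared column never satisfies the condition.
- c row (class_id=1): no match → kept, s columns NULL.
- c row (class_id=6): no match → kept, s columns NULL.
- c row (class_id=7): no match → kept, s columns NULL.
- c row (class_id=8): no match → kept, s columns NULL.
- c row (class_id=6): no match → kept, s columns NULL.
- c row (class_id=1): no match → kept, s columns NULL.
- c row (class_id=7): no match → kept, s columns NULL.
After projecting and ordering:
s.class_id | c.subject | s.score | c.class_id
NULL | CS | NULL | 1
NULL | Econ | NULL | 7
NULL | Econ | NULL | 7
NULL | Hist | NULL | 6
NULL | Math | NULL | 1
NULL | Phys | NULL | 6
NULL | Stats | NULL | 8

(NULL, CS, NULL, 1); (NULL, Econ, NULL, 7); (NULL, Econ, NULL, 7); (NULL, Hist, NULL, 6); (NULL, Math, NULL, 1); (NULL, Phys, NULL, 6); (NULL, Stats, NULL, 8)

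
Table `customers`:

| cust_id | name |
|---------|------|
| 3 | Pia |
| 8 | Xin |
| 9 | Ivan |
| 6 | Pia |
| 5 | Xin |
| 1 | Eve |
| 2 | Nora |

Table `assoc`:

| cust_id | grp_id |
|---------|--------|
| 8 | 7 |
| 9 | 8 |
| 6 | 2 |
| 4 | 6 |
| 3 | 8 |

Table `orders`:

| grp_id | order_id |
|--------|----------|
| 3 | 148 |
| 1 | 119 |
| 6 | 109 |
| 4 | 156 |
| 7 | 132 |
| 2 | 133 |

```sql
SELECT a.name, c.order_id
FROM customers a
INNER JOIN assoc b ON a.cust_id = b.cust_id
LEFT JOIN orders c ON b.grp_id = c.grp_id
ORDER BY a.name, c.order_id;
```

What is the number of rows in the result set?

4

Joins associate left-to-right: customers INNER JOIN assoc on cust_id gives 4 intermediate row(s).
Then LEFT JOIN `orders c` on grp_id: each of those 4 rows is kept; rows whose b.grp_id has no match in c get NULL for c's columns.
Result: 4 row(s).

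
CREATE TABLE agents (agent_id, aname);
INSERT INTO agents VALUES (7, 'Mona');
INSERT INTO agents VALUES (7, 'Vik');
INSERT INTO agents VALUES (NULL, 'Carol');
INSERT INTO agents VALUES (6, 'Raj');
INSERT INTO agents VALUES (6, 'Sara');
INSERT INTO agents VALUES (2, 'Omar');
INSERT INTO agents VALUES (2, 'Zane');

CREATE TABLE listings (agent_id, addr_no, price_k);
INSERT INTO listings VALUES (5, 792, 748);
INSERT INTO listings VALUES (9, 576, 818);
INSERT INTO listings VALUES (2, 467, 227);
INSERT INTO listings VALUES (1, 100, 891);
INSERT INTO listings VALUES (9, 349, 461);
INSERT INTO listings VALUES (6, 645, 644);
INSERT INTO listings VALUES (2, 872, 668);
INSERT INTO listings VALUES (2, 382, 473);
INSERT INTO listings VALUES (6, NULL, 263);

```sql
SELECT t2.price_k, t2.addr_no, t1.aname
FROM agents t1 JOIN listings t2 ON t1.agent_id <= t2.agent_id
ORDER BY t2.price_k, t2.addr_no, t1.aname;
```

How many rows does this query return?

28

INNER JOIN keeps only pairs where the ON condition holds.
Matching on t1.agent_id <= t2.agent_id. A NULL in a compared column never satisfies the condition.
Matched pairs: 28.
Total: 28 rows.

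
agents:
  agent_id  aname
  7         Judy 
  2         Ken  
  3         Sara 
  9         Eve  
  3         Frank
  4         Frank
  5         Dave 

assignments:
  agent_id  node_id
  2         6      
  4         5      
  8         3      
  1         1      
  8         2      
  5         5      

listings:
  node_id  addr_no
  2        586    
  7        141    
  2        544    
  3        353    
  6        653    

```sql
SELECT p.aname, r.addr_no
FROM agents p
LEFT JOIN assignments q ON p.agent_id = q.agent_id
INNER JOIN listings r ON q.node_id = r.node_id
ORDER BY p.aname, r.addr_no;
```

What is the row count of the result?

Step 1 — p LEFT JOIN q on agent_id → 7 row(s).
Then INNER JOIN `listings r` on node_id: keep only rows whose q.node_id appears in r.
Result: 1 row(s).

1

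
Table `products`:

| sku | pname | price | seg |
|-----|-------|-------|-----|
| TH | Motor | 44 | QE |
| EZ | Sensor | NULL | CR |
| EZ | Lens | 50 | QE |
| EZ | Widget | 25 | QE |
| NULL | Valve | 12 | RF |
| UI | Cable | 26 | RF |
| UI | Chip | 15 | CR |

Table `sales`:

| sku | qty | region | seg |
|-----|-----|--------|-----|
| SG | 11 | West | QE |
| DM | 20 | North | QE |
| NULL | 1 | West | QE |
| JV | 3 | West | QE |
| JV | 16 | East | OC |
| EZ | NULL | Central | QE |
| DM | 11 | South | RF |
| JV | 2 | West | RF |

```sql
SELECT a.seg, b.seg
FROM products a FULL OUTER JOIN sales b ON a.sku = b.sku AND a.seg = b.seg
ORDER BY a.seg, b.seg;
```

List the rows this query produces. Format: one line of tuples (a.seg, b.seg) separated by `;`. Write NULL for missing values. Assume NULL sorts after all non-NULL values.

(CR, NULL); (CR, NULL); (QE, QE); (QE, QE); (QE, NULL); (RF, NULL); (RF, NULL); (NULL, OC); (NULL, QE); (NULL, QE); (NULL, QE); (NULL, QE); (NULL, RF); (NULL, RF)

FULL OUTER JOIN keeps every row from both sides; unmatched rows get NULL for the other side's columns.
Matching on a.sku = b.sku AND a.seg = b.seg. A NULL in a compared column never satisfies the condition.
- a[0] sku=TH, seg=QE → no match; kept with NULLs on the b side.
- a[1] sku=EZ, seg=CR → no match; kept with NULLs on the b side.
- a[2] sku=EZ, seg=QE → 1 match(es) in b → 1 row(s).
- a[3] sku=EZ, seg=QE → 1 match(es) in b → 1 row(s).
- a[4] sku=NULL, seg=RF → no match; kept with NULLs on the b side.
- a[5] sku=UI, seg=RF → no match; kept with NULLs on the b side.
- a[6] sku=UI, seg=CR → no match; kept with NULLs on the b side.
- 7 b row(s) had no a match → kept, a columns NULL.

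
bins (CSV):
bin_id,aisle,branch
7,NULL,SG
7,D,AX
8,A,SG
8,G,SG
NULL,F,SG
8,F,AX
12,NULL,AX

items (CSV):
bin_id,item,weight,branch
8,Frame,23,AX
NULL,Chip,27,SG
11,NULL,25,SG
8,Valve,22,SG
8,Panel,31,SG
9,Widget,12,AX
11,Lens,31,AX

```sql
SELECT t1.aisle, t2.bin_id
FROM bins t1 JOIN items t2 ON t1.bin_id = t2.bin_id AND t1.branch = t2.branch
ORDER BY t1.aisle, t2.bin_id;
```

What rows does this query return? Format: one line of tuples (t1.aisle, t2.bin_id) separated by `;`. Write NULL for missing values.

(A, 8); (A, 8); (F, 8); (G, 8); (G, 8)

INNER JOIN keeps only pairs where the ON condition holds.
Matching on t1.bin_id = t2.bin_id AND t1.branch = t2.branch. A NULL in a compared column never satisfies the condition.
- t1[0] bin_id=7, branch=SG → no match; dropped.
- t1[1] bin_id=7, branch=AX → no match; dropped.
- t1[2] bin_id=8, branch=SG → 2 match(es) in t2 → 2 row(s).
- t1[3] bin_id=8, branch=SG → 2 match(es) in t2 → 2 row(s).
- t1[4] bin_id=NULL, branch=SG → no match; dropped.
- t1[5] bin_id=8, branch=AX → 1 match(es) in t2 → 1 row(s).
- t1[6] bin_id=12, branch=AX → no match; dropped.
After projecting and ordering:
t1.aisle | t2.bin_id
A | 8
A | 8
F | 8
G | 8
G | 8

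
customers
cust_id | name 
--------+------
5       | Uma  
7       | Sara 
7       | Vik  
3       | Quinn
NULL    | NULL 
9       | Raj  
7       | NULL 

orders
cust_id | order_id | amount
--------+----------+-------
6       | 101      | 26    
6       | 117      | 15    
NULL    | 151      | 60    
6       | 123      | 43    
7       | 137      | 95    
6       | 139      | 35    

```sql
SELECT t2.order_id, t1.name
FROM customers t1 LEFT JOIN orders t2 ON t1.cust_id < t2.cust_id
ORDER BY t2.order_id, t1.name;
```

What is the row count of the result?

LEFT JOIN keeps every row from `customers`; unmatched rows get NULL for `orders`'s columns.
Matching on t1.cust_id < t2.cust_id. A NULL in a compared column never satisfies the condition.
Matched pairs: 10; unmatched t1 rows kept: 5.
Total: 10 matched + 5 padded = 15 rows.

15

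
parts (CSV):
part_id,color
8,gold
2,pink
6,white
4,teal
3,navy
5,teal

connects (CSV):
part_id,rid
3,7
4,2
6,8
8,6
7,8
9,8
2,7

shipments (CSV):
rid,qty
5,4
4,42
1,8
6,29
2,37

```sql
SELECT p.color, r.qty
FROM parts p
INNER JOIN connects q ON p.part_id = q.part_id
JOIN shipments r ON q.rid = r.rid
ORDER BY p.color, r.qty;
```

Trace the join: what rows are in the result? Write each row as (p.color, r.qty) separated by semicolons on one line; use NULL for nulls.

(gold, 29); (teal, 37)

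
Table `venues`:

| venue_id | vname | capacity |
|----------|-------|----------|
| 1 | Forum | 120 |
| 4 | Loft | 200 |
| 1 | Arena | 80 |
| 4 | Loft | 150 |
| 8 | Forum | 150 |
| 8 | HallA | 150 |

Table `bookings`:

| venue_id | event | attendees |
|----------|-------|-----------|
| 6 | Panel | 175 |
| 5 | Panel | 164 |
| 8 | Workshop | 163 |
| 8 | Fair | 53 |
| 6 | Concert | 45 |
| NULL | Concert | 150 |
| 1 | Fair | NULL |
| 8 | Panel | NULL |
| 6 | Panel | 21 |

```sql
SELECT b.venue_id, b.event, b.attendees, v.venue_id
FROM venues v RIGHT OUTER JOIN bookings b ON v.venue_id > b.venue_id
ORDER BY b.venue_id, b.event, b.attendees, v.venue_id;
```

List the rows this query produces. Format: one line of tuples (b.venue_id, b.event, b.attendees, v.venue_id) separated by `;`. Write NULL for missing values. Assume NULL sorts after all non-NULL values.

(1, Fair, NULL, 4); (1, Fair, NULL, 4); (1, Fair, NULL, 8); (1, Fair, NULL, 8); (5, Panel, 164, 8); (5, Panel, 164, 8); (6, Concert, 45, 8); (6, Concert, 45, 8); (6, Panel, 21, 8); (6, Panel, 21, 8); (6, Panel, 175, 8); (6, Panel, 175, 8); (8, Fair, 53, NULL); (8, Panel, NULL, NULL); (8, Workshop, 163, NULL); (NULL, Concert, 150, NULL)

RIGHT JOIN keeps every row from `bookings`; unmatched rows get NULL for `venues`'s columns.
Matching on v.venue_id > b.venue_id. A NULL in a compared column never satisfies the condition.
- v (venue_id=1) has no partner in b.
- v (venue_id=4) pairs with 1 row(s) of b.
- v (venue_id=1) has no partner in b.
- v (venue_id=4) pairs with 1 row(s) of b.
- v (venue_id=8) pairs with 5 row(s) of b.
- v (venue_id=8) pairs with 5 row(s) of b.
- 4 b row(s) had no v match → kept, v columns NULL.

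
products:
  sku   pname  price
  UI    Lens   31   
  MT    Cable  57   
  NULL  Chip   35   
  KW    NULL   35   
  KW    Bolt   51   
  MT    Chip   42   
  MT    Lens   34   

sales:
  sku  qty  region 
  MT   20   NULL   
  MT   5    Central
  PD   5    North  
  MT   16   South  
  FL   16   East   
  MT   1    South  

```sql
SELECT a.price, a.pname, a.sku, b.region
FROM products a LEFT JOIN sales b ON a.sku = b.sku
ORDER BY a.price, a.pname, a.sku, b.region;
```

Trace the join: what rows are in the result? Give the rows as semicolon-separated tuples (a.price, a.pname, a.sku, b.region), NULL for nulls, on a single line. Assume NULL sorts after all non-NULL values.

LEFT JOIN keeps every row from `products`; unmatched rows get NULL for `sales`'s columns.
Matching on a.sku = b.sku. A NULL in a compared column never satisfies the condition.
Matched pairs: 12; unmatched a rows kept: 4.

(31, Lens, UI, NULL); (34, Lens, MT, Central); (34, Lens, MT, South); (34, Lens, MT, South); (34, Lens, MT, NULL); (35, Chip, NULL, NULL); (35, NULL, KW, NULL); (42, Chip, MT, Central); (42, Chip, MT, South); (42, Chip, MT, South); (42, Chip, MT, NULL); (51, Bolt, KW, NULL); (57, Cable, MT, Central); (57, Cable, MT, South); (57, Cable, MT, South); (57, Cable, MT, NULL)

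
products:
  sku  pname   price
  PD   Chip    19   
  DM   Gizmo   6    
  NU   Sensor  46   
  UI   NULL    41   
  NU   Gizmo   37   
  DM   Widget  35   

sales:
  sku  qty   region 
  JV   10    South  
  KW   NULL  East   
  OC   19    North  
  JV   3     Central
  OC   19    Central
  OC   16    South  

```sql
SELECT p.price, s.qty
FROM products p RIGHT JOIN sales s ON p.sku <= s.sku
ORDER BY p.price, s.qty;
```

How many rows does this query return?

18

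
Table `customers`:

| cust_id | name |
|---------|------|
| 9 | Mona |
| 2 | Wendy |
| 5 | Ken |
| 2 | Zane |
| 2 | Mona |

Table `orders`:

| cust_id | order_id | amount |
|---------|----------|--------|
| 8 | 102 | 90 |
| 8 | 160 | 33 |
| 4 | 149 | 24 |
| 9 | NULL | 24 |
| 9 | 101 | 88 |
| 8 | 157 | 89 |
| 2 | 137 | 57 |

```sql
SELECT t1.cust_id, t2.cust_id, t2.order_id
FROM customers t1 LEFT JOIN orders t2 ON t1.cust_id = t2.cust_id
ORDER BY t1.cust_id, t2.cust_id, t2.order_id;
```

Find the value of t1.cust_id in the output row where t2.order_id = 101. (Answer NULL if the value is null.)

LEFT JOIN keeps every row from `customers`; unmatched rows get NULL for `orders`'s columns.
Matching on t1.cust_id = t2.cust_id.
Matched pairs: 5; unmatched t1 rows kept: 1.

9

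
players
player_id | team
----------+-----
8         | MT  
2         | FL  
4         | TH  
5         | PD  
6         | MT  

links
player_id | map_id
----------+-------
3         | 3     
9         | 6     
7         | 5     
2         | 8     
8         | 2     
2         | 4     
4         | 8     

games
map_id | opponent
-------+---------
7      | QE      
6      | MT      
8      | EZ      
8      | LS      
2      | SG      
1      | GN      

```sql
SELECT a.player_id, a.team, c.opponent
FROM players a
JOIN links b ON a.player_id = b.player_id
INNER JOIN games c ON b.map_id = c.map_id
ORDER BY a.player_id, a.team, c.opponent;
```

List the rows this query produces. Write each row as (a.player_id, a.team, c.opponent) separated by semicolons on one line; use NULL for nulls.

(2, FL, EZ); (2, FL, LS); (4, TH, EZ); (4, TH, LS); (8, MT, SG)

Step 1 — a INNER JOIN b on player_id → 4 row(s).
Then INNER JOIN `games c` on map_id: keep only rows whose b.map_id appears in c.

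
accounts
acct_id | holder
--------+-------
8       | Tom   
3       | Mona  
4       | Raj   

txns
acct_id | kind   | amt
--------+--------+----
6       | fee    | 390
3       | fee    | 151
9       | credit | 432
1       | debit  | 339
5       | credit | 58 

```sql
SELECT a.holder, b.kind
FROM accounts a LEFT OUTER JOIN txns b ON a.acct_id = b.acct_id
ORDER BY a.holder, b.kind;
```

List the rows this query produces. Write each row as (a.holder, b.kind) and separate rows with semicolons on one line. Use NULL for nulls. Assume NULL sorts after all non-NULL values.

(Mona, fee); (Raj, NULL); (Tom, NULL)

LEFT JOIN keeps every row from `accounts`; unmatched rows get NULL for `txns`'s columns.
Matching on a.acct_id = b.acct_id.
- acct_id=8: no b row matches, row kept with b columns NULL.
- acct_id=3: 1 matching b row(s), so 1 row(s) emitted.
- acct_id=4: no b row matches, row kept with b columns NULL.
After projecting and ordering:
a.holder | b.kind
Mona | fee
Raj | NULL
Tom | NULL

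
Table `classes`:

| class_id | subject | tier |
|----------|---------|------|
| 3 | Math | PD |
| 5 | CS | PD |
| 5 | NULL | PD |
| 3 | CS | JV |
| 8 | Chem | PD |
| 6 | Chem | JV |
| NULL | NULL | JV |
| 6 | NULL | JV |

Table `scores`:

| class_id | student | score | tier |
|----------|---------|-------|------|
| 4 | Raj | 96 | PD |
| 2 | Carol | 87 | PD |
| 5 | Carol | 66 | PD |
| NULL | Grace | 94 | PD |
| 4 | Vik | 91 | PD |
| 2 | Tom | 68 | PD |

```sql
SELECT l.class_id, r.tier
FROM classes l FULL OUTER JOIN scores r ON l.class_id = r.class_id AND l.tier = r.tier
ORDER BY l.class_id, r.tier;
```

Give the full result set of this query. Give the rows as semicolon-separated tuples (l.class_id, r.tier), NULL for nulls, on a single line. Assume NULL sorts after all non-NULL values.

FULL OUTER JOIN keeps every row from both sides; unmatched rows get NULL for the other side's columns.
Matching on l.class_id = r.class_id AND l.tier = r.tier. A NULL in a compared column never satisfies the condition.
Matched pairs: 2; unmatched l rows kept: 6; unmatched r rows kept: 5.

(3, NULL); (3, NULL); (5, PD); (5, PD); (6, NULL); (6, NULL); (8, NULL); (NULL, PD); (NULL, PD); (NULL, PD); (NULL, PD); (NULL, PD); (NULL, NULL)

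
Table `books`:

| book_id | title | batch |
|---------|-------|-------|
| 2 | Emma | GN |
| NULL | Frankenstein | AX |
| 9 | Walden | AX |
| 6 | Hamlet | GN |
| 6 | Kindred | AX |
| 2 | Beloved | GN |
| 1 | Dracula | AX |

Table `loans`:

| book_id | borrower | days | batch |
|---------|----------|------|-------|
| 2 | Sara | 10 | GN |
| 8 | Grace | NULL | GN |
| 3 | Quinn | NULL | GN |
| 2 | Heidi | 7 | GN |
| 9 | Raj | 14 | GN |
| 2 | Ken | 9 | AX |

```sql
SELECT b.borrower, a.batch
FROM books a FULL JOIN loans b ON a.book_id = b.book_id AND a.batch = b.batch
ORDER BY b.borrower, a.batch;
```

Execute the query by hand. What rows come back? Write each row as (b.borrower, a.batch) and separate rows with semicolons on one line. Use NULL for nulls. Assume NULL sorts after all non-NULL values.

FULL OUTER JOIN keeps every row from both sides; unmatched rows get NULL for the other side's columns.
Matching on a.book_id = b.book_id AND a.batch = b.batch. A NULL in a compared column never satisfies the condition.
Matched pairs: 4; unmatched a rows kept: 5; unmatched b rows kept: 4.

(Grace, NULL); (Heidi, GN); (Heidi, GN); (Ken, NULL); (Quinn, NULL); (Raj, NULL); (Sara, GN); (Sara, GN); (NULL, AX); (NULL, AX); (NULL, AX); (NULL, AX); (NULL, GN)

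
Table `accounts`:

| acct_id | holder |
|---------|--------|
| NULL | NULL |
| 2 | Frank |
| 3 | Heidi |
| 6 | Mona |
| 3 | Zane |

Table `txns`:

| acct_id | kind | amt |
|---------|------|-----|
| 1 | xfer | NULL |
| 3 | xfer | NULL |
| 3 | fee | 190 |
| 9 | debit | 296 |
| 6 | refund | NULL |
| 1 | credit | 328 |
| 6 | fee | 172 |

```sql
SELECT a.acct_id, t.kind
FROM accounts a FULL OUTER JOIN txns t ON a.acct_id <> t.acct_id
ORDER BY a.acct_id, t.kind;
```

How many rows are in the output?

23

FULL OUTER JOIN keeps every row from both sides; unmatched rows get NULL for the other side's columns.
Matching on a.acct_id <> t.acct_id. A NULL in a compared column never satisfies the condition.
Matched pairs: 22; unmatched a rows kept: 1; unmatched t rows kept: 0.
Total: 22 matched + 1 padded = 23 rows.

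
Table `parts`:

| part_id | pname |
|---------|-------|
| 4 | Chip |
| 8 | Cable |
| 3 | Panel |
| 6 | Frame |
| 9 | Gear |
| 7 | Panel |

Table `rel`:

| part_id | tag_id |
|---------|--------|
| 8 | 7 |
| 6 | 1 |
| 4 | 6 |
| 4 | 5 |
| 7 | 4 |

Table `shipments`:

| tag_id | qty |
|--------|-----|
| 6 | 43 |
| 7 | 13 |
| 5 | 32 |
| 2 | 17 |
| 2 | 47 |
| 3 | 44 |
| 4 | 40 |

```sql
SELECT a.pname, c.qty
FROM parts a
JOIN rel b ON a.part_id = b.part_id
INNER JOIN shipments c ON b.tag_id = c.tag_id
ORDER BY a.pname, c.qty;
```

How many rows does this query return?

4

Evaluate left to right. First `parts a INNER JOIN rel b` on part_id: 5 row(s).
Then INNER JOIN `shipments c` on tag_id: keep only rows whose b.tag_id appears in c.
Result: 4 row(s).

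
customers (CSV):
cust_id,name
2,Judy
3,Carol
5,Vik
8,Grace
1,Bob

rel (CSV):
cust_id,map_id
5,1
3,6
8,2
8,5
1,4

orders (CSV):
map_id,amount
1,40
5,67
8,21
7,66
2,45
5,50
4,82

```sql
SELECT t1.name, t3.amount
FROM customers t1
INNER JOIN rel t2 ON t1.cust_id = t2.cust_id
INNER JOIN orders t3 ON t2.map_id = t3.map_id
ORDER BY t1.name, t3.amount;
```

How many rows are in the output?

Joins associate left-to-right: customers INNER JOIN rel on cust_id gives 5 intermediate row(s).
Then INNER JOIN `orders t3` on map_id: keep only rows whose t2.map_id appears in t3.
Result: 5 row(s).

5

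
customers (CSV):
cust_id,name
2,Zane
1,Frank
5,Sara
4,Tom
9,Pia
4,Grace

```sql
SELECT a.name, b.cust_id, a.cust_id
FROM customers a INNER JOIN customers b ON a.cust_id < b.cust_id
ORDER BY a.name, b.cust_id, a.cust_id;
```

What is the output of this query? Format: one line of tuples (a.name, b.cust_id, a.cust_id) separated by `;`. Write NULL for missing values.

(Frank, 2, 1); (Frank, 4, 1); (Frank, 4, 1); (Frank, 5, 1); (Frank, 9, 1); (Grace, 5, 4); (Grace, 9, 4); (Sara, 9, 5); (Tom, 5, 4); (Tom, 9, 4); (Zane, 4, 2); (Zane, 4, 2); (Zane, 5, 2); (Zane, 9, 2)

INNER JOIN keeps only pairs where the ON condition holds.
Matching on a.cust_id < b.cust_id.
- a[0] cust_id=2 → 4 match(es) in b → 4 row(s).
- a[1] cust_id=1 → 5 match(es) in b → 5 row(s).
- a[2] cust_id=5 → 1 match(es) in b → 1 row(s).
- a[3] cust_id=4 → 2 match(es) in b → 2 row(s).
- a[4] cust_id=9 → no match; dropped.
- a[5] cust_id=4 → 2 match(es) in b → 2 row(s).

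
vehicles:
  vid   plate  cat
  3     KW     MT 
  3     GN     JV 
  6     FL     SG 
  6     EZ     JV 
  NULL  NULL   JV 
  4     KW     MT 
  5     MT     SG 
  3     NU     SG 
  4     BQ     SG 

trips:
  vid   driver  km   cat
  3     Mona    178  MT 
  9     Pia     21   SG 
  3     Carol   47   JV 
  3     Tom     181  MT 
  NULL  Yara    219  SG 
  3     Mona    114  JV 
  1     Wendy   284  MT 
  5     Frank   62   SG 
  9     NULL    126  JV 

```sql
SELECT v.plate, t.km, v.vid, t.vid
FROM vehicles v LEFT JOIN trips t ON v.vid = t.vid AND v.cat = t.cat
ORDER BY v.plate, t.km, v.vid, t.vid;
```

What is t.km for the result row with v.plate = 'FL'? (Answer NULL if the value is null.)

LEFT JOIN keeps every row from `vehicles`; unmatched rows get NULL for `trips`'s columns.
Matching on v.vid = t.vid AND v.cat = t.cat. A NULL in a compared column never satisfies the condition.
- v row (vid=3, cat=MT): matches 2 t row(s) → 2 output row(s).
- v row (vid=3, cat=JV): matches 2 t row(s) → 2 output row(s).
- v row (vid=6, cat=SG): no match → kept, t columns NULL.
- v row (vid=6, cat=JV): no match → kept, t columns NULL.
- v row (vid=NULL, cat=JV): no match → kept, t columns NULL.
- v row (vid=4, cat=MT): no match → kept, t columns NULL.
- v row (vid=5, cat=SG): matches 1 t row(s) → 1 output row(s).
- v row (vid=3, cat=SG): no match → kept, t columns NULL.
- v row (vid=4, cat=SG): no match → kept, t columns NULL.

NULL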